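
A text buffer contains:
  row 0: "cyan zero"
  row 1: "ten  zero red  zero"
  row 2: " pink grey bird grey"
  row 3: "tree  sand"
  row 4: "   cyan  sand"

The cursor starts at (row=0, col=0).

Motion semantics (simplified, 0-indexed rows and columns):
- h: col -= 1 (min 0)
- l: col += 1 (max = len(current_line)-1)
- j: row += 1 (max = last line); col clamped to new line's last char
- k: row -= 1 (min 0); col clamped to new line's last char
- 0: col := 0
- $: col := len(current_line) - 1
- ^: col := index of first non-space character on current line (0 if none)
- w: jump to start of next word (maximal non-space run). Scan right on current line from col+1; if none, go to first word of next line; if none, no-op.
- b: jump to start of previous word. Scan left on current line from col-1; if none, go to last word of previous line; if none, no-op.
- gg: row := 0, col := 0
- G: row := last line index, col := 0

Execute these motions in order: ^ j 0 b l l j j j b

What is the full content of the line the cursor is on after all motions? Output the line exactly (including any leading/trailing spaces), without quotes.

After 1 (^): row=0 col=0 char='c'
After 2 (j): row=1 col=0 char='t'
After 3 (0): row=1 col=0 char='t'
After 4 (b): row=0 col=5 char='z'
After 5 (l): row=0 col=6 char='e'
After 6 (l): row=0 col=7 char='r'
After 7 (j): row=1 col=7 char='r'
After 8 (j): row=2 col=7 char='r'
After 9 (j): row=3 col=7 char='a'
After 10 (b): row=3 col=6 char='s'

Answer: tree  sand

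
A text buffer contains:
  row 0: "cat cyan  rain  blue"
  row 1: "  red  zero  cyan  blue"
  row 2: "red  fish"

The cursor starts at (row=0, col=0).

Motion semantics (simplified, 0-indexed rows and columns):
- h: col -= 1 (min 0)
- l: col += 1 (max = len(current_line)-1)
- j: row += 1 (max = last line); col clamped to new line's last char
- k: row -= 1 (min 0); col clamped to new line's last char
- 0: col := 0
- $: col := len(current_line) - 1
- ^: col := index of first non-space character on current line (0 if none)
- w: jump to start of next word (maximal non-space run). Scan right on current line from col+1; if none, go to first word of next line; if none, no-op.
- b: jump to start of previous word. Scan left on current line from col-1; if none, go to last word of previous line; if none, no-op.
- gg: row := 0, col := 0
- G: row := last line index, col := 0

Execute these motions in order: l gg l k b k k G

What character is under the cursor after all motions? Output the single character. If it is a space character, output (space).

Answer: r

Derivation:
After 1 (l): row=0 col=1 char='a'
After 2 (gg): row=0 col=0 char='c'
After 3 (l): row=0 col=1 char='a'
After 4 (k): row=0 col=1 char='a'
After 5 (b): row=0 col=0 char='c'
After 6 (k): row=0 col=0 char='c'
After 7 (k): row=0 col=0 char='c'
After 8 (G): row=2 col=0 char='r'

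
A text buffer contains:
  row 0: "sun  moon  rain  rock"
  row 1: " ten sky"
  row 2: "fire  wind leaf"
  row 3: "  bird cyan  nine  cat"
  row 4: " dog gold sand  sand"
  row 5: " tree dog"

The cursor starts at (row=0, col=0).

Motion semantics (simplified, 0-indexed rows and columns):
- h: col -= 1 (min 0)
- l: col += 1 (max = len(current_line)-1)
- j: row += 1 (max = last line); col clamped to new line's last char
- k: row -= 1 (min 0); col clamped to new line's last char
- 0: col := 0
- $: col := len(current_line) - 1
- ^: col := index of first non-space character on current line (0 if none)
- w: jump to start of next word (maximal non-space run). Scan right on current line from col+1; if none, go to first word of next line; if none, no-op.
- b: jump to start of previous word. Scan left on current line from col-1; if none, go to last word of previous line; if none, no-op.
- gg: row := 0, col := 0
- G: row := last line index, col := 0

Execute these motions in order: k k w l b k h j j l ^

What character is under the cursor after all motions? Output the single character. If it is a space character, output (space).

After 1 (k): row=0 col=0 char='s'
After 2 (k): row=0 col=0 char='s'
After 3 (w): row=0 col=5 char='m'
After 4 (l): row=0 col=6 char='o'
After 5 (b): row=0 col=5 char='m'
After 6 (k): row=0 col=5 char='m'
After 7 (h): row=0 col=4 char='_'
After 8 (j): row=1 col=4 char='_'
After 9 (j): row=2 col=4 char='_'
After 10 (l): row=2 col=5 char='_'
After 11 (^): row=2 col=0 char='f'

Answer: f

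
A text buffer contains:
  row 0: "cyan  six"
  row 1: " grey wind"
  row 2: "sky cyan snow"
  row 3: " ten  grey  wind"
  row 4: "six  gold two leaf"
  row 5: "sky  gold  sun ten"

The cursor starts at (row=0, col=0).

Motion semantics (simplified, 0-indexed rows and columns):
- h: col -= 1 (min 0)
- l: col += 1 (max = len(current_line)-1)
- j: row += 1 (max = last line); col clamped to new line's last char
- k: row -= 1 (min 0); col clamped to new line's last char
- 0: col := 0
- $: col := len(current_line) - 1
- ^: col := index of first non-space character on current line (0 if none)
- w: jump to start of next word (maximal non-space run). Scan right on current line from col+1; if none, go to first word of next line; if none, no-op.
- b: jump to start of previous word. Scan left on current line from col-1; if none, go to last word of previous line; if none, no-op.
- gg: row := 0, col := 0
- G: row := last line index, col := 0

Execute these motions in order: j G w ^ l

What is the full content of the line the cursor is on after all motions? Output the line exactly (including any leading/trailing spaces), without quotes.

After 1 (j): row=1 col=0 char='_'
After 2 (G): row=5 col=0 char='s'
After 3 (w): row=5 col=5 char='g'
After 4 (^): row=5 col=0 char='s'
After 5 (l): row=5 col=1 char='k'

Answer: sky  gold  sun ten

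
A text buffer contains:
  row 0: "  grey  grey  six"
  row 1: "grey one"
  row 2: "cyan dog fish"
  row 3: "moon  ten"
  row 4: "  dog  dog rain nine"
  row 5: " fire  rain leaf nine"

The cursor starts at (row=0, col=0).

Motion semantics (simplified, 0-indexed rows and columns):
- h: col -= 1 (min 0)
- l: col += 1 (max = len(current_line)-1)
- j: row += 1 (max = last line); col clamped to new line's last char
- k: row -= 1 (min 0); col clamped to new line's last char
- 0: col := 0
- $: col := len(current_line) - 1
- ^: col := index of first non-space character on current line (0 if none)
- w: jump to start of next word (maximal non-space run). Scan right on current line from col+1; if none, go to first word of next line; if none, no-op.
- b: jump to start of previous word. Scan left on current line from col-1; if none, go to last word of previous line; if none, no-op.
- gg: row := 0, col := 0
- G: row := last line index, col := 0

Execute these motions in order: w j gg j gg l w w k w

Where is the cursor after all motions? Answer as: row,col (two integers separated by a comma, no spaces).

After 1 (w): row=0 col=2 char='g'
After 2 (j): row=1 col=2 char='e'
After 3 (gg): row=0 col=0 char='_'
After 4 (j): row=1 col=0 char='g'
After 5 (gg): row=0 col=0 char='_'
After 6 (l): row=0 col=1 char='_'
After 7 (w): row=0 col=2 char='g'
After 8 (w): row=0 col=8 char='g'
After 9 (k): row=0 col=8 char='g'
After 10 (w): row=0 col=14 char='s'

Answer: 0,14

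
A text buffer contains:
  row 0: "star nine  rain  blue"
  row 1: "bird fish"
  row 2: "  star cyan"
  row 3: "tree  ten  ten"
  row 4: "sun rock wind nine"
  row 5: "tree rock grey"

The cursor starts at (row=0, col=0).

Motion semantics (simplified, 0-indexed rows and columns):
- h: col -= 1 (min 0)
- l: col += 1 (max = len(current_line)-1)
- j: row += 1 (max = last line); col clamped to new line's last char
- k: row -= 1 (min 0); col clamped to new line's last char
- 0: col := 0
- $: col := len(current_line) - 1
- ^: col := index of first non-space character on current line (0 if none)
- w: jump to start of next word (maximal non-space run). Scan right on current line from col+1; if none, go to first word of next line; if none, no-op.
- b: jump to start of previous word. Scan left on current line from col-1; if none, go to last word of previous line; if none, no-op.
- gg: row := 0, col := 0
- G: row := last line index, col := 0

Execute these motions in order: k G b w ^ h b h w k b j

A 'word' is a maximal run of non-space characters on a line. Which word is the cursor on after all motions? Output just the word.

Answer: wind

Derivation:
After 1 (k): row=0 col=0 char='s'
After 2 (G): row=5 col=0 char='t'
After 3 (b): row=4 col=14 char='n'
After 4 (w): row=5 col=0 char='t'
After 5 (^): row=5 col=0 char='t'
After 6 (h): row=5 col=0 char='t'
After 7 (b): row=4 col=14 char='n'
After 8 (h): row=4 col=13 char='_'
After 9 (w): row=4 col=14 char='n'
After 10 (k): row=3 col=13 char='n'
After 11 (b): row=3 col=11 char='t'
After 12 (j): row=4 col=11 char='n'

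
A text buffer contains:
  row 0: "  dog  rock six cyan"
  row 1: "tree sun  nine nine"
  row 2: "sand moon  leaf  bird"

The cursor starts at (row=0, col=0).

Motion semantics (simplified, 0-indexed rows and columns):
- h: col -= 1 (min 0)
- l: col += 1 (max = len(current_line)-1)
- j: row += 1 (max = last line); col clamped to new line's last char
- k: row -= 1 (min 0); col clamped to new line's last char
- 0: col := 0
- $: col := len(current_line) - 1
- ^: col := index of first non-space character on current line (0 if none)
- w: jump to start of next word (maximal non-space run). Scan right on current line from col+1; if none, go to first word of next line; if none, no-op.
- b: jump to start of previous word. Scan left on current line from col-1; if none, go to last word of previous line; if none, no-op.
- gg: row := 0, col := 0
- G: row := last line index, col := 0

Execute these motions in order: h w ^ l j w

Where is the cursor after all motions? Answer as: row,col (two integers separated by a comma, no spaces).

Answer: 1,5

Derivation:
After 1 (h): row=0 col=0 char='_'
After 2 (w): row=0 col=2 char='d'
After 3 (^): row=0 col=2 char='d'
After 4 (l): row=0 col=3 char='o'
After 5 (j): row=1 col=3 char='e'
After 6 (w): row=1 col=5 char='s'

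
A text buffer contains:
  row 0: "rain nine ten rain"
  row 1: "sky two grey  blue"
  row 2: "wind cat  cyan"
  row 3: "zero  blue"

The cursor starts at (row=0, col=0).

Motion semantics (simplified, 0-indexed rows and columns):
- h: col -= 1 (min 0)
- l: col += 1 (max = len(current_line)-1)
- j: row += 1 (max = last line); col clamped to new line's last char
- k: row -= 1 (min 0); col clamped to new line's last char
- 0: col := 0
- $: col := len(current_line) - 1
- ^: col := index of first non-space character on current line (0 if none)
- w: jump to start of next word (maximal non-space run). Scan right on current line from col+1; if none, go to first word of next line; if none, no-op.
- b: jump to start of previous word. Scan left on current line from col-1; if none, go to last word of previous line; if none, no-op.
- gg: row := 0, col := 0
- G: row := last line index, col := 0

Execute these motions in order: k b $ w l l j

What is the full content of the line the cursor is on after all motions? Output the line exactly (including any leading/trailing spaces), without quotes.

Answer: wind cat  cyan

Derivation:
After 1 (k): row=0 col=0 char='r'
After 2 (b): row=0 col=0 char='r'
After 3 ($): row=0 col=17 char='n'
After 4 (w): row=1 col=0 char='s'
After 5 (l): row=1 col=1 char='k'
After 6 (l): row=1 col=2 char='y'
After 7 (j): row=2 col=2 char='n'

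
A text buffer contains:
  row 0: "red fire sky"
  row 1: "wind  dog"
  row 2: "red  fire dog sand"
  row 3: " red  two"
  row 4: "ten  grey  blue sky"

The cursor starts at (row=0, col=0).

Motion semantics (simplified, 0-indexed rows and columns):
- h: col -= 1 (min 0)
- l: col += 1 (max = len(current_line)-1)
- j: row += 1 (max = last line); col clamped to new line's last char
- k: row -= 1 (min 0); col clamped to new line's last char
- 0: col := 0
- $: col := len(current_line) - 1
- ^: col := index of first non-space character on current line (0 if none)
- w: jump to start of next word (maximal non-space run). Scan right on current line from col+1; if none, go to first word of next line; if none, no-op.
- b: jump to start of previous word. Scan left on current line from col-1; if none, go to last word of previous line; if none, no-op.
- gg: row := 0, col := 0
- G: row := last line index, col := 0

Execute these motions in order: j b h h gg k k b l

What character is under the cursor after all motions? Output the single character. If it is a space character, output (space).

Answer: e

Derivation:
After 1 (j): row=1 col=0 char='w'
After 2 (b): row=0 col=9 char='s'
After 3 (h): row=0 col=8 char='_'
After 4 (h): row=0 col=7 char='e'
After 5 (gg): row=0 col=0 char='r'
After 6 (k): row=0 col=0 char='r'
After 7 (k): row=0 col=0 char='r'
After 8 (b): row=0 col=0 char='r'
After 9 (l): row=0 col=1 char='e'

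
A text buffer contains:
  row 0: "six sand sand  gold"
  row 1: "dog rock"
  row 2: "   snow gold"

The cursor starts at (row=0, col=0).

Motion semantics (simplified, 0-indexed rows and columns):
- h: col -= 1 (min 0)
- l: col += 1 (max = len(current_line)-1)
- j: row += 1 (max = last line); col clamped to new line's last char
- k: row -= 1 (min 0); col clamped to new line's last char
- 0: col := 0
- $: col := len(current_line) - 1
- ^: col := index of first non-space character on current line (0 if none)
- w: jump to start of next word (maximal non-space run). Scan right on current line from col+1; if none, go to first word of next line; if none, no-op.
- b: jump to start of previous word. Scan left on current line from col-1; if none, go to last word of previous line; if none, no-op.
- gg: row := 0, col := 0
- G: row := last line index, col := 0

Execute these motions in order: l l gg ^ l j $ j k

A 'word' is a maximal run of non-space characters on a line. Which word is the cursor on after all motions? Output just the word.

After 1 (l): row=0 col=1 char='i'
After 2 (l): row=0 col=2 char='x'
After 3 (gg): row=0 col=0 char='s'
After 4 (^): row=0 col=0 char='s'
After 5 (l): row=0 col=1 char='i'
After 6 (j): row=1 col=1 char='o'
After 7 ($): row=1 col=7 char='k'
After 8 (j): row=2 col=7 char='_'
After 9 (k): row=1 col=7 char='k'

Answer: rock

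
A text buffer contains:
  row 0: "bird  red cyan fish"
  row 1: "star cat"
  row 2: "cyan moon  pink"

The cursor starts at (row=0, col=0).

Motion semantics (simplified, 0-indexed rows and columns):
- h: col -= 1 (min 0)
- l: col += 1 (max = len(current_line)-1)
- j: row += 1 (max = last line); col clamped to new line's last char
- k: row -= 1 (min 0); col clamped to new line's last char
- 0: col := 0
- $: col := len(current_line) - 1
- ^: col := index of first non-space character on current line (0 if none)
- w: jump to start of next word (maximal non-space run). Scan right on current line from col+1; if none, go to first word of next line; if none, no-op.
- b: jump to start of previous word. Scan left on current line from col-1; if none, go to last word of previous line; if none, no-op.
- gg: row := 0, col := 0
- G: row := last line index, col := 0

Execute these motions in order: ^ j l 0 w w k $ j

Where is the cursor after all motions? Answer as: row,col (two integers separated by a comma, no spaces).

After 1 (^): row=0 col=0 char='b'
After 2 (j): row=1 col=0 char='s'
After 3 (l): row=1 col=1 char='t'
After 4 (0): row=1 col=0 char='s'
After 5 (w): row=1 col=5 char='c'
After 6 (w): row=2 col=0 char='c'
After 7 (k): row=1 col=0 char='s'
After 8 ($): row=1 col=7 char='t'
After 9 (j): row=2 col=7 char='o'

Answer: 2,7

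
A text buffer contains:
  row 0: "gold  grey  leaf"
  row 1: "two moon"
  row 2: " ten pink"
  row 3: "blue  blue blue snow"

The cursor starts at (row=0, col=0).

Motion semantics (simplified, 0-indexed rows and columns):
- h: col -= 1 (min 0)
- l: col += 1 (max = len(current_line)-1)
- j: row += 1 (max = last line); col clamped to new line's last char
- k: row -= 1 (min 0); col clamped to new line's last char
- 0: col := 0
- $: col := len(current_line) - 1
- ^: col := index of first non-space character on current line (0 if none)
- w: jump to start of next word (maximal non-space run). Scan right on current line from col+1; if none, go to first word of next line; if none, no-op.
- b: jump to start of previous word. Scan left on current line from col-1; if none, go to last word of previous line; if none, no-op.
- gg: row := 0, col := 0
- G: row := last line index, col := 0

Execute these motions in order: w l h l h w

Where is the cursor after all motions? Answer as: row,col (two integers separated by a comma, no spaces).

Answer: 0,12

Derivation:
After 1 (w): row=0 col=6 char='g'
After 2 (l): row=0 col=7 char='r'
After 3 (h): row=0 col=6 char='g'
After 4 (l): row=0 col=7 char='r'
After 5 (h): row=0 col=6 char='g'
After 6 (w): row=0 col=12 char='l'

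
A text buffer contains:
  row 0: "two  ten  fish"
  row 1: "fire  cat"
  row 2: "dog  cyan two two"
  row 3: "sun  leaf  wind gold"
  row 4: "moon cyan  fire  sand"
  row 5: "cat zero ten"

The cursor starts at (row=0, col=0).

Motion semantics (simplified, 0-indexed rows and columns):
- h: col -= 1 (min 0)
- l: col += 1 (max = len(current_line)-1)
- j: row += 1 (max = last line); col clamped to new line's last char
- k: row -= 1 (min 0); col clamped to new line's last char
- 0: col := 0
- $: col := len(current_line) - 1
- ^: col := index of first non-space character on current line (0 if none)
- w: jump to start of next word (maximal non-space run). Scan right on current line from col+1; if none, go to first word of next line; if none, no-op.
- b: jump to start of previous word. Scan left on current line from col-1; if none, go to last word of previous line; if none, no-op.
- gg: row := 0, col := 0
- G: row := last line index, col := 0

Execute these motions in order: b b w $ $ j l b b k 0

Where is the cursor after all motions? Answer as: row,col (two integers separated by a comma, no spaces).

Answer: 0,0

Derivation:
After 1 (b): row=0 col=0 char='t'
After 2 (b): row=0 col=0 char='t'
After 3 (w): row=0 col=5 char='t'
After 4 ($): row=0 col=13 char='h'
After 5 ($): row=0 col=13 char='h'
After 6 (j): row=1 col=8 char='t'
After 7 (l): row=1 col=8 char='t'
After 8 (b): row=1 col=6 char='c'
After 9 (b): row=1 col=0 char='f'
After 10 (k): row=0 col=0 char='t'
After 11 (0): row=0 col=0 char='t'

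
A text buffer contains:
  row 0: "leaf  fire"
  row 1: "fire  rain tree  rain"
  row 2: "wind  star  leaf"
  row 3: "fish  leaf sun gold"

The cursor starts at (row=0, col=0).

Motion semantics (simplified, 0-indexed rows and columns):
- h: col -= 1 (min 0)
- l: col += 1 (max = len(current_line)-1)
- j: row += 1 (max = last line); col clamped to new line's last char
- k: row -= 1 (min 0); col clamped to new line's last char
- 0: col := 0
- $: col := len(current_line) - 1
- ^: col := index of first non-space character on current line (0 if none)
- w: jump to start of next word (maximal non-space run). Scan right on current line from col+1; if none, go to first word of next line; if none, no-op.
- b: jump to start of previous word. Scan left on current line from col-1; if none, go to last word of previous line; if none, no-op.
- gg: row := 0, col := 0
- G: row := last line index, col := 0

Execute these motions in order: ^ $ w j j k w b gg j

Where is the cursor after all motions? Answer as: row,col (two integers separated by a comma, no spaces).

After 1 (^): row=0 col=0 char='l'
After 2 ($): row=0 col=9 char='e'
After 3 (w): row=1 col=0 char='f'
After 4 (j): row=2 col=0 char='w'
After 5 (j): row=3 col=0 char='f'
After 6 (k): row=2 col=0 char='w'
After 7 (w): row=2 col=6 char='s'
After 8 (b): row=2 col=0 char='w'
After 9 (gg): row=0 col=0 char='l'
After 10 (j): row=1 col=0 char='f'

Answer: 1,0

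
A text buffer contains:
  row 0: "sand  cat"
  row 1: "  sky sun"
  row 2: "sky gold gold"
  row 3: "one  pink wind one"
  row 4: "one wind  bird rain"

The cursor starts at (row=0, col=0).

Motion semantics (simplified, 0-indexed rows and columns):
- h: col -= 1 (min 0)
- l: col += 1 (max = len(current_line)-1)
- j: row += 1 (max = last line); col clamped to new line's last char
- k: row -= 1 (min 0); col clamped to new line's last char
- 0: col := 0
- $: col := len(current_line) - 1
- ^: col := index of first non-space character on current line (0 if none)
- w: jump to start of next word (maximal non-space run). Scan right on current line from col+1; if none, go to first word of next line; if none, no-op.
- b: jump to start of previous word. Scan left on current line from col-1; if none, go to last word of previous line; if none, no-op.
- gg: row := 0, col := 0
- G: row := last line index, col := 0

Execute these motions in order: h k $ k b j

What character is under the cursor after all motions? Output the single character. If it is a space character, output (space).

After 1 (h): row=0 col=0 char='s'
After 2 (k): row=0 col=0 char='s'
After 3 ($): row=0 col=8 char='t'
After 4 (k): row=0 col=8 char='t'
After 5 (b): row=0 col=6 char='c'
After 6 (j): row=1 col=6 char='s'

Answer: s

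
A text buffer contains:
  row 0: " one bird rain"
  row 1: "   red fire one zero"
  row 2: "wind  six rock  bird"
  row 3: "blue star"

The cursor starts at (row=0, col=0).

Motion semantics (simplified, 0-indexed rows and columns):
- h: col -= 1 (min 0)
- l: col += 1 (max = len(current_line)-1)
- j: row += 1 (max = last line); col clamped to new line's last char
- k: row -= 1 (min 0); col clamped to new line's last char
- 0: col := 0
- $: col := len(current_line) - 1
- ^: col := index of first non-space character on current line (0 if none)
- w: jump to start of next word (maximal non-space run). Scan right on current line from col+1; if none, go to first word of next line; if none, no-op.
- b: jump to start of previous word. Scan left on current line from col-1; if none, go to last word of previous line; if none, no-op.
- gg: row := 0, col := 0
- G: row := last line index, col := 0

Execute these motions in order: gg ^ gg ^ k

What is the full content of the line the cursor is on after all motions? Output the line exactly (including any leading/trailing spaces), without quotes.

After 1 (gg): row=0 col=0 char='_'
After 2 (^): row=0 col=1 char='o'
After 3 (gg): row=0 col=0 char='_'
After 4 (^): row=0 col=1 char='o'
After 5 (k): row=0 col=1 char='o'

Answer:  one bird rain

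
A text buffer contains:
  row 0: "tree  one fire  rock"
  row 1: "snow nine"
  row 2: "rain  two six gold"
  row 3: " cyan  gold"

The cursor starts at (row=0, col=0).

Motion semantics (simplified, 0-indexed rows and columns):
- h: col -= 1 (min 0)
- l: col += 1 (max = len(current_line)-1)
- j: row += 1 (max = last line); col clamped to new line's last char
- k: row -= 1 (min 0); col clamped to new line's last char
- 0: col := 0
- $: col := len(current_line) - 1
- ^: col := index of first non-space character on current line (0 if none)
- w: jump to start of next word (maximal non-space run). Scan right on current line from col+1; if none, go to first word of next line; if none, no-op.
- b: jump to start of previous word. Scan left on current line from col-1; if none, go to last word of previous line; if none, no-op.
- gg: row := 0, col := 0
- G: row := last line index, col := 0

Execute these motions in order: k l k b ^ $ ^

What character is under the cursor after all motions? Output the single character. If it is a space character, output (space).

Answer: t

Derivation:
After 1 (k): row=0 col=0 char='t'
After 2 (l): row=0 col=1 char='r'
After 3 (k): row=0 col=1 char='r'
After 4 (b): row=0 col=0 char='t'
After 5 (^): row=0 col=0 char='t'
After 6 ($): row=0 col=19 char='k'
After 7 (^): row=0 col=0 char='t'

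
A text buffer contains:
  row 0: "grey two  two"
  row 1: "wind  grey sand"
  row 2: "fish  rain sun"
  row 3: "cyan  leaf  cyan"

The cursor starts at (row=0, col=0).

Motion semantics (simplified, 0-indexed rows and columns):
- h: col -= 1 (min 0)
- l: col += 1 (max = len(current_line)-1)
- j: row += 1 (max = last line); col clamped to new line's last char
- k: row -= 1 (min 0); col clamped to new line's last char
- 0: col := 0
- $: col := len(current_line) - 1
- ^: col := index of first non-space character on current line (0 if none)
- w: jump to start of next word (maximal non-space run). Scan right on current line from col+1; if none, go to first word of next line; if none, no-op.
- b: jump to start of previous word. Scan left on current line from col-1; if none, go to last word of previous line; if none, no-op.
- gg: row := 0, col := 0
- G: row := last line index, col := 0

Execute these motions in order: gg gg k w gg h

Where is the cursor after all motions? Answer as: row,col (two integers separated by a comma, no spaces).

After 1 (gg): row=0 col=0 char='g'
After 2 (gg): row=0 col=0 char='g'
After 3 (k): row=0 col=0 char='g'
After 4 (w): row=0 col=5 char='t'
After 5 (gg): row=0 col=0 char='g'
After 6 (h): row=0 col=0 char='g'

Answer: 0,0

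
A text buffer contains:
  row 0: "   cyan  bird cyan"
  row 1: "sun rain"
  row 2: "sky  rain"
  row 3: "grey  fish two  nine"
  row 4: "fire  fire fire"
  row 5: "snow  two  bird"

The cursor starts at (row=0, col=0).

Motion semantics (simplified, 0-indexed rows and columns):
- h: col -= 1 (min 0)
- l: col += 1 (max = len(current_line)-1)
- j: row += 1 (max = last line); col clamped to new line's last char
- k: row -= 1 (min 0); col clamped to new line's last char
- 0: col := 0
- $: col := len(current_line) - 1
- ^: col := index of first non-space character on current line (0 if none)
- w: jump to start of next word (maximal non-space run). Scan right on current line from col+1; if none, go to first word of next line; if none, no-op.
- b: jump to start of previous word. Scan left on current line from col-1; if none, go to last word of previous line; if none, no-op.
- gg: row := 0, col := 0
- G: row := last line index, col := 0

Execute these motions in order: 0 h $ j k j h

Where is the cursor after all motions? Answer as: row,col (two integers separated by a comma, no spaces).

Answer: 1,6

Derivation:
After 1 (0): row=0 col=0 char='_'
After 2 (h): row=0 col=0 char='_'
After 3 ($): row=0 col=17 char='n'
After 4 (j): row=1 col=7 char='n'
After 5 (k): row=0 col=7 char='_'
After 6 (j): row=1 col=7 char='n'
After 7 (h): row=1 col=6 char='i'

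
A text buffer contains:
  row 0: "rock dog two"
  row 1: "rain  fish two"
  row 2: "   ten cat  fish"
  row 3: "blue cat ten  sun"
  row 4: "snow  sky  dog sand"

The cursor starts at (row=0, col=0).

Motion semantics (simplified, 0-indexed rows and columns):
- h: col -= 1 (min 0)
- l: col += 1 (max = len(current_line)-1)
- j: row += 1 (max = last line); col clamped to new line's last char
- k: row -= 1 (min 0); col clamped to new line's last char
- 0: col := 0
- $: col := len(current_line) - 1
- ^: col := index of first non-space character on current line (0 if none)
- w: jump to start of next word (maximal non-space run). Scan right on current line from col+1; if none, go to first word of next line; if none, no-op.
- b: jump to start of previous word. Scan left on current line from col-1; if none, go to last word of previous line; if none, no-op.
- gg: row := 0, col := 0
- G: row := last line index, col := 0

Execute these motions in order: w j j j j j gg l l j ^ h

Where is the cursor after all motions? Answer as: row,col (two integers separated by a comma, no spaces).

After 1 (w): row=0 col=5 char='d'
After 2 (j): row=1 col=5 char='_'
After 3 (j): row=2 col=5 char='n'
After 4 (j): row=3 col=5 char='c'
After 5 (j): row=4 col=5 char='_'
After 6 (j): row=4 col=5 char='_'
After 7 (gg): row=0 col=0 char='r'
After 8 (l): row=0 col=1 char='o'
After 9 (l): row=0 col=2 char='c'
After 10 (j): row=1 col=2 char='i'
After 11 (^): row=1 col=0 char='r'
After 12 (h): row=1 col=0 char='r'

Answer: 1,0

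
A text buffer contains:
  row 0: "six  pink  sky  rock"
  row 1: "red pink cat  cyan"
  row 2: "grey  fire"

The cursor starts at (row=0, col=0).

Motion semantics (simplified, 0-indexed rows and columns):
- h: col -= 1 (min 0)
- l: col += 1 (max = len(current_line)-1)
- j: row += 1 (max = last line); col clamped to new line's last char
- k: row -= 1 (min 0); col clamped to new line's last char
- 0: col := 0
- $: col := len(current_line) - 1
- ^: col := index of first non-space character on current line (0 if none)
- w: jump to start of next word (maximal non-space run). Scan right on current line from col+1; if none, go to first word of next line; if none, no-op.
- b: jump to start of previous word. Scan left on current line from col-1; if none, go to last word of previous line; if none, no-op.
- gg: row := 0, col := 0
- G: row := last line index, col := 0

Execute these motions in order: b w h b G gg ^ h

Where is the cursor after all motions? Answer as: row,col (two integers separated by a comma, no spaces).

After 1 (b): row=0 col=0 char='s'
After 2 (w): row=0 col=5 char='p'
After 3 (h): row=0 col=4 char='_'
After 4 (b): row=0 col=0 char='s'
After 5 (G): row=2 col=0 char='g'
After 6 (gg): row=0 col=0 char='s'
After 7 (^): row=0 col=0 char='s'
After 8 (h): row=0 col=0 char='s'

Answer: 0,0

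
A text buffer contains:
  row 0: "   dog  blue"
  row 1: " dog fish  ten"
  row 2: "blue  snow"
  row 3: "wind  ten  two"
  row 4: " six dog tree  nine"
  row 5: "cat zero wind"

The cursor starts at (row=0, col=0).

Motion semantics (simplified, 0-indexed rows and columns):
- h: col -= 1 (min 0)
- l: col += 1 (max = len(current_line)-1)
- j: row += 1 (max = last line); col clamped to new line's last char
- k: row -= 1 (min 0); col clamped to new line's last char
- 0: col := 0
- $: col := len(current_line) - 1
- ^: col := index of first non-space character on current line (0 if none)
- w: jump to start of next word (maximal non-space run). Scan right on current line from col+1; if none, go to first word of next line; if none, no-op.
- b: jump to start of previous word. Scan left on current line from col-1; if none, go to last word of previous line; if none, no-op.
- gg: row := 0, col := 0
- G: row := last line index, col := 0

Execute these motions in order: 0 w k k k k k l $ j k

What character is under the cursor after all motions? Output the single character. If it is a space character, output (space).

After 1 (0): row=0 col=0 char='_'
After 2 (w): row=0 col=3 char='d'
After 3 (k): row=0 col=3 char='d'
After 4 (k): row=0 col=3 char='d'
After 5 (k): row=0 col=3 char='d'
After 6 (k): row=0 col=3 char='d'
After 7 (k): row=0 col=3 char='d'
After 8 (l): row=0 col=4 char='o'
After 9 ($): row=0 col=11 char='e'
After 10 (j): row=1 col=11 char='t'
After 11 (k): row=0 col=11 char='e'

Answer: e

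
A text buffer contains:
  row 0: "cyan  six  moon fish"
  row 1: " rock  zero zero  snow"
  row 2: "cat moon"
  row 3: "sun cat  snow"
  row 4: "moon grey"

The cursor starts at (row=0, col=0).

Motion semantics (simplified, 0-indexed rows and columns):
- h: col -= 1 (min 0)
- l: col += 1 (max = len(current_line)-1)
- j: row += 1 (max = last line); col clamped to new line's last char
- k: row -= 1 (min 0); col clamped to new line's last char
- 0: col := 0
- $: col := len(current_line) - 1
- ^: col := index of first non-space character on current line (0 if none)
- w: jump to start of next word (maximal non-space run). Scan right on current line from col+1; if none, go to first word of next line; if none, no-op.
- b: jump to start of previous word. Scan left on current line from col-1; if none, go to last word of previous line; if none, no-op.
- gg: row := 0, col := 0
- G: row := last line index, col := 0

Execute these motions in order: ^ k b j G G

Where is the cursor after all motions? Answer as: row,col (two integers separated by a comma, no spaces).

Answer: 4,0

Derivation:
After 1 (^): row=0 col=0 char='c'
After 2 (k): row=0 col=0 char='c'
After 3 (b): row=0 col=0 char='c'
After 4 (j): row=1 col=0 char='_'
After 5 (G): row=4 col=0 char='m'
After 6 (G): row=4 col=0 char='m'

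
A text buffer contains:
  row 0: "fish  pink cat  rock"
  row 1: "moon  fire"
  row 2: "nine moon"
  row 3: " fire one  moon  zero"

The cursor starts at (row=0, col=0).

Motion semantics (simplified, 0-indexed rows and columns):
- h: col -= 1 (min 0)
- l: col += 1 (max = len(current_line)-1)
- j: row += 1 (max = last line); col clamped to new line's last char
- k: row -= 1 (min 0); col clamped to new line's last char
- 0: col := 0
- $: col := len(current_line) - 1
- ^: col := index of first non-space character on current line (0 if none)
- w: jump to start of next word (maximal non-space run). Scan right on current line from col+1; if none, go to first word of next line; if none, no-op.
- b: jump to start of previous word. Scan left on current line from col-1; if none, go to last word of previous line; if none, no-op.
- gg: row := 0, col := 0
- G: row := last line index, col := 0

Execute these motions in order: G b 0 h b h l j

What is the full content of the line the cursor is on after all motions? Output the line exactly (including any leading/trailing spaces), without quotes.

Answer: nine moon

Derivation:
After 1 (G): row=3 col=0 char='_'
After 2 (b): row=2 col=5 char='m'
After 3 (0): row=2 col=0 char='n'
After 4 (h): row=2 col=0 char='n'
After 5 (b): row=1 col=6 char='f'
After 6 (h): row=1 col=5 char='_'
After 7 (l): row=1 col=6 char='f'
After 8 (j): row=2 col=6 char='o'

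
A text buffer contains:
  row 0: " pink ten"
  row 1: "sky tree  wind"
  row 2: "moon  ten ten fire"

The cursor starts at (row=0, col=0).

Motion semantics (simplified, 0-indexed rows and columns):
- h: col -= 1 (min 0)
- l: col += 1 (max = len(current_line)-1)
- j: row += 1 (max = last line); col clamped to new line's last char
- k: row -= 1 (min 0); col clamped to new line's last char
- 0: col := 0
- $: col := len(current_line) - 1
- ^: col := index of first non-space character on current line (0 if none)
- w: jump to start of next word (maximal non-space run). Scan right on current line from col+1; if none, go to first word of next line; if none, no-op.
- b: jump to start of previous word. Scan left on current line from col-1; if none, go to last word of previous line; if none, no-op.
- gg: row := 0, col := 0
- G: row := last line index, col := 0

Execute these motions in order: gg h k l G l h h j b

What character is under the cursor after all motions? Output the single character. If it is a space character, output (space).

Answer: w

Derivation:
After 1 (gg): row=0 col=0 char='_'
After 2 (h): row=0 col=0 char='_'
After 3 (k): row=0 col=0 char='_'
After 4 (l): row=0 col=1 char='p'
After 5 (G): row=2 col=0 char='m'
After 6 (l): row=2 col=1 char='o'
After 7 (h): row=2 col=0 char='m'
After 8 (h): row=2 col=0 char='m'
After 9 (j): row=2 col=0 char='m'
After 10 (b): row=1 col=10 char='w'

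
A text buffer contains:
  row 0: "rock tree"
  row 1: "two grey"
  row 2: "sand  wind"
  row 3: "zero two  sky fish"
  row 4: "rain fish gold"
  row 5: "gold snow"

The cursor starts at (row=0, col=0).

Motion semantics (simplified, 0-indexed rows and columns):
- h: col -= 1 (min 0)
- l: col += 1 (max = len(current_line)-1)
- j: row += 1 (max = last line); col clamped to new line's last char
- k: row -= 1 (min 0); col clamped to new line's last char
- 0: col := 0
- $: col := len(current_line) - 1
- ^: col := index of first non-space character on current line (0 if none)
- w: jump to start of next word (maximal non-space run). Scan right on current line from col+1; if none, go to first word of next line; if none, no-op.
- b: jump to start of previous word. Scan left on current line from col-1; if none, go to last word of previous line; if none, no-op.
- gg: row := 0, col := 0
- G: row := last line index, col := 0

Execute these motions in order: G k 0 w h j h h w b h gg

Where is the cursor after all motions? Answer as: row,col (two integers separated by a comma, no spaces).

Answer: 0,0

Derivation:
After 1 (G): row=5 col=0 char='g'
After 2 (k): row=4 col=0 char='r'
After 3 (0): row=4 col=0 char='r'
After 4 (w): row=4 col=5 char='f'
After 5 (h): row=4 col=4 char='_'
After 6 (j): row=5 col=4 char='_'
After 7 (h): row=5 col=3 char='d'
After 8 (h): row=5 col=2 char='l'
After 9 (w): row=5 col=5 char='s'
After 10 (b): row=5 col=0 char='g'
After 11 (h): row=5 col=0 char='g'
After 12 (gg): row=0 col=0 char='r'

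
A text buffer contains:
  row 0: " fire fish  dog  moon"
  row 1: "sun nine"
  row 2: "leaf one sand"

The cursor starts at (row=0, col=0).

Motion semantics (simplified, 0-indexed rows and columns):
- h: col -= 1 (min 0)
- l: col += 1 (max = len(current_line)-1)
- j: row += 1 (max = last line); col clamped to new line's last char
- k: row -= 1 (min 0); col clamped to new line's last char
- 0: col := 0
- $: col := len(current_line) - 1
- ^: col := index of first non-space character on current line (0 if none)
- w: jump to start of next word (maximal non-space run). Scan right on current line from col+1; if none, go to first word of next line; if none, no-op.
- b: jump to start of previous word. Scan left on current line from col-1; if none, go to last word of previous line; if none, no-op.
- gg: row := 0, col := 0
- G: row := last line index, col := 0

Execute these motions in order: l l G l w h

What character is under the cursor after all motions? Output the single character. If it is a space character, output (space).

After 1 (l): row=0 col=1 char='f'
After 2 (l): row=0 col=2 char='i'
After 3 (G): row=2 col=0 char='l'
After 4 (l): row=2 col=1 char='e'
After 5 (w): row=2 col=5 char='o'
After 6 (h): row=2 col=4 char='_'

Answer: (space)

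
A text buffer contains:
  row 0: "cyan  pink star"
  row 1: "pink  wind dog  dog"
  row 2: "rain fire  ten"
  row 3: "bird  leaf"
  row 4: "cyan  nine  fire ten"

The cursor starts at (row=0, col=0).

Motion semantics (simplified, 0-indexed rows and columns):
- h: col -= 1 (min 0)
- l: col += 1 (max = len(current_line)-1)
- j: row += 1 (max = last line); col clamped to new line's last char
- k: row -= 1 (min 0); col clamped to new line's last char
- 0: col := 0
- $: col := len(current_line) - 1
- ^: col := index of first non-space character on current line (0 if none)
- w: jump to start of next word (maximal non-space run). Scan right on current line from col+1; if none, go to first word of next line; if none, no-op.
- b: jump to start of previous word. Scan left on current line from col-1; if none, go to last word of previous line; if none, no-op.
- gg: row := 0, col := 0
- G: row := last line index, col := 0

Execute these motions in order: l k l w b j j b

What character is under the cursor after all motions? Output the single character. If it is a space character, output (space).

Answer: d

Derivation:
After 1 (l): row=0 col=1 char='y'
After 2 (k): row=0 col=1 char='y'
After 3 (l): row=0 col=2 char='a'
After 4 (w): row=0 col=6 char='p'
After 5 (b): row=0 col=0 char='c'
After 6 (j): row=1 col=0 char='p'
After 7 (j): row=2 col=0 char='r'
After 8 (b): row=1 col=16 char='d'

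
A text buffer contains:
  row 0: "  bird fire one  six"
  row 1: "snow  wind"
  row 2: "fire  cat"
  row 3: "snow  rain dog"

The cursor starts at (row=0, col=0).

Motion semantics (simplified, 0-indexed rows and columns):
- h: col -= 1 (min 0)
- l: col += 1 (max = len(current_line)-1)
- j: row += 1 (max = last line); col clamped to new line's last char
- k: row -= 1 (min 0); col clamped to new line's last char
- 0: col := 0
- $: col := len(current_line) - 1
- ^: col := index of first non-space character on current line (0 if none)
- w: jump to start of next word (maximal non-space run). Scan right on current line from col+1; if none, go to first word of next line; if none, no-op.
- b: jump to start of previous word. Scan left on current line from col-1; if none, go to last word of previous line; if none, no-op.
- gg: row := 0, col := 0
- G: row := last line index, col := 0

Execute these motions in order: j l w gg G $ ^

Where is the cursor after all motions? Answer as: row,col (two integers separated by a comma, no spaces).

After 1 (j): row=1 col=0 char='s'
After 2 (l): row=1 col=1 char='n'
After 3 (w): row=1 col=6 char='w'
After 4 (gg): row=0 col=0 char='_'
After 5 (G): row=3 col=0 char='s'
After 6 ($): row=3 col=13 char='g'
After 7 (^): row=3 col=0 char='s'

Answer: 3,0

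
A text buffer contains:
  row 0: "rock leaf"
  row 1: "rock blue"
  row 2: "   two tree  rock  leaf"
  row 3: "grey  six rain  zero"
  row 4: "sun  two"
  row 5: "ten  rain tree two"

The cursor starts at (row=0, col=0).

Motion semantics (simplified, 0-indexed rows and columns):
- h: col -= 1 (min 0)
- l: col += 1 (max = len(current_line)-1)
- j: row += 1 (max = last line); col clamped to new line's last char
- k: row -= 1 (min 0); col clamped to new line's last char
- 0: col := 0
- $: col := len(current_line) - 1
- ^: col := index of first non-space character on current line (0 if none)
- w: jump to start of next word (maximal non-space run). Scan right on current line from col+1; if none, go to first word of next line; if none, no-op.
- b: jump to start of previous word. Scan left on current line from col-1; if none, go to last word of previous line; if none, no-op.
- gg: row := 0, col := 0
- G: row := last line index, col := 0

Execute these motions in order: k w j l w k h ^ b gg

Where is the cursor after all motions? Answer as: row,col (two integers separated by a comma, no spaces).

Answer: 0,0

Derivation:
After 1 (k): row=0 col=0 char='r'
After 2 (w): row=0 col=5 char='l'
After 3 (j): row=1 col=5 char='b'
After 4 (l): row=1 col=6 char='l'
After 5 (w): row=2 col=3 char='t'
After 6 (k): row=1 col=3 char='k'
After 7 (h): row=1 col=2 char='c'
After 8 (^): row=1 col=0 char='r'
After 9 (b): row=0 col=5 char='l'
After 10 (gg): row=0 col=0 char='r'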